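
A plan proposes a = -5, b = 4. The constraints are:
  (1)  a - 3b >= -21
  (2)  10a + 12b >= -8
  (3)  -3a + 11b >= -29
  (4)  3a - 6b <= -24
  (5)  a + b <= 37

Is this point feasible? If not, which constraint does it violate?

(1): -17 ≥ -21 ✓
(2): -2 ≥ -8 ✓
(3): 59 ≥ -29 ✓
(4): -39 ≤ -24 ✓
(5): -1 ≤ 37 ✓

feasible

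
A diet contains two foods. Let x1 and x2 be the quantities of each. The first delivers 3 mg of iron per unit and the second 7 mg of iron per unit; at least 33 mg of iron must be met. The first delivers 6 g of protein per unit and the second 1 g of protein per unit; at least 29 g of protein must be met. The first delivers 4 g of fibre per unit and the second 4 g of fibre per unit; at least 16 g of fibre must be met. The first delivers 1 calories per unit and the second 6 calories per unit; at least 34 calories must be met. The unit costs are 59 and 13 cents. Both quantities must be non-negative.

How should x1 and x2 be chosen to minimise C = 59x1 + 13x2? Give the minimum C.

Extreme points and C = 59x1 + 13x2:
  (0, 29) → C = 377
  (34, 0) → C = 2006
  (4, 5) → C = 301
The feasible region is unbounded (it extends along (0, 1), (1, 0)), but C strictly increases along every unbounded feasible direction, so there is no improving ray and the minimum is attained at a vertex.

x1 = 4, x2 = 5, minimum C = 301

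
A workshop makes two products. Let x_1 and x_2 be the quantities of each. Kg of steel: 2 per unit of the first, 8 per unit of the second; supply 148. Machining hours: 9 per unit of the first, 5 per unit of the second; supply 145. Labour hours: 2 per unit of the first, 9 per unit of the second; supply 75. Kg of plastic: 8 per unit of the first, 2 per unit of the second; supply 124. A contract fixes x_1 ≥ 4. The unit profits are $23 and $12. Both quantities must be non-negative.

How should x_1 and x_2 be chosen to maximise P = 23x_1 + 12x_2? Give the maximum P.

x_1 = 15, x_2 = 2, maximum P = 369

Vertices and P = 23x_1 + 12x_2:
  (31/2, 0) → P = 713/2
  (4, 0) → P = 92
  (930/71, 385/71) → P = 26010/71
  (15, 2) → P = 369
  (4, 67/9) → P = 544/3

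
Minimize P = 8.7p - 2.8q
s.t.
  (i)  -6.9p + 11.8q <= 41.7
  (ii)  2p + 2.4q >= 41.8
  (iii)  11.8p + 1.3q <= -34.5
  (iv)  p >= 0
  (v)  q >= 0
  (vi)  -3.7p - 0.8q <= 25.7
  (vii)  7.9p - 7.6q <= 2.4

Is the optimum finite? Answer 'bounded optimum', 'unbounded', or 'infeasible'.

The boundaries -3.7p - 0.8q = 25.7 and 7.9p - 7.6q = 2.4 meet at (-4835/861, -21191/3444), but that point violates 2p + 2.4q ≥ 41.8. Every candidate vertex is excluded by some other constraint, so the feasible region is empty.

infeasible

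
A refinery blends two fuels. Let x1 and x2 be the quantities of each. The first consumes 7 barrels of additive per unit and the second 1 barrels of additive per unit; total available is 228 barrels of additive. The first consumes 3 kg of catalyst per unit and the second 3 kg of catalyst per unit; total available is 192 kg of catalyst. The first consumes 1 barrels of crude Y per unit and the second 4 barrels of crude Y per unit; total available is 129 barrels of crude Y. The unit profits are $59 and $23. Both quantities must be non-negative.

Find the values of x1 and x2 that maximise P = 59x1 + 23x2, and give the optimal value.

x1 = 29, x2 = 25, maximum P = 2286

Extreme points and P = 59x1 + 23x2:
  (0, 0) → P = 0
  (0, 129/4) → P = 2967/4
  (228/7, 0) → P = 13452/7
  (29, 25) → P = 2286

At the optimal vertex, 7x1 + x2 = 228 and x1 + 4x2 = 129.
Solving simultaneously gives x1 = 29, x2 = 25.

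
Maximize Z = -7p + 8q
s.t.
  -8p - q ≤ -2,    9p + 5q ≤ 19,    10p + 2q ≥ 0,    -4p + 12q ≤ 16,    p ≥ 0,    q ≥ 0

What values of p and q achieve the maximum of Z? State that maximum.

p = 2/25, q = 34/25, maximum Z = 258/25

Feasible corners and Z = -7p + 8q:
  (2/25, 34/25) → Z = 258/25
  (1/4, 0) → Z = -7/4
  (37/32, 55/32) → Z = 181/32
  (19/9, 0) → Z = -133/9

At the optimal vertex, -8p - q = -2 and -4p + 12q = 16.
Solving simultaneously gives p = 2/25, q = 34/25.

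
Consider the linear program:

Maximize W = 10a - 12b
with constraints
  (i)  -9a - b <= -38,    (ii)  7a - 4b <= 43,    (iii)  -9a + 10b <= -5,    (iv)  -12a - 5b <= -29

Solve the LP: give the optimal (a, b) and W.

a = 195/43, b = -121/43, maximum W = 3402/43

Vertices and W = 10a - 12b:
  (195/43, -121/43) → W = 3402/43
  (35/9, 3) → W = 26/9
  (205/17, 176/17) → W = -62/17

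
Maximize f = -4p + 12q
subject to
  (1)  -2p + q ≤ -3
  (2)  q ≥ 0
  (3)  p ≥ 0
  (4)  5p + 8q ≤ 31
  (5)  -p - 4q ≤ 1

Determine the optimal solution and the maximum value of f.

Feasible corners and f = -4p + 12q:
  (3/2, 0) → f = -6
  (55/21, 47/21) → f = 344/21
  (31/5, 0) → f = -124/5

The binding constraints are -2p + q = -3 and 5p + 8q = 31.
Solving simultaneously gives p = 55/21, q = 47/21.

p = 55/21, q = 47/21, maximum f = 344/21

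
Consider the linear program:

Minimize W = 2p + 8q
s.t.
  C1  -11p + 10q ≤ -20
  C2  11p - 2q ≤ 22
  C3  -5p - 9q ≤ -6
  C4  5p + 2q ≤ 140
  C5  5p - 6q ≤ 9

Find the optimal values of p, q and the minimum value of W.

p = 15/8, q = 1/16, minimum W = 17/4

Feasible corners and W = 2p + 8q:
  (45/22, 1/4) → W = 67/11
  (15/8, 1/16) → W = 17/4
  (57/28, 11/56) → W = 79/14

At the optimal vertex, -11p + 10q = -20 and 5p - 6q = 9.
Solving simultaneously gives p = 15/8, q = 1/16.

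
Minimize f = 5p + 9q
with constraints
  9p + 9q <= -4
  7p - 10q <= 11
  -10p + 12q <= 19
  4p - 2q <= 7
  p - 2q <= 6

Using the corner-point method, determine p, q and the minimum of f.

At the optimal vertex, -10p + 12q = 19 and p - 2q = 6.
Solving simultaneously gives p = -55/4, q = -79/8.

p = -55/4, q = -79/8, minimum f = -1261/8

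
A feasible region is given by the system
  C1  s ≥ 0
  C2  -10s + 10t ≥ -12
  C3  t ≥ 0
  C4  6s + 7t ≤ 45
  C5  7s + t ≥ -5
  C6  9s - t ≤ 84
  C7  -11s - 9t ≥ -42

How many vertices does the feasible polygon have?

4

Pairwise boundary intersections that survive every other constraint:
  (0, 0)
  (0, 14/3)
  (6/5, 0)
  (66/25, 36/25)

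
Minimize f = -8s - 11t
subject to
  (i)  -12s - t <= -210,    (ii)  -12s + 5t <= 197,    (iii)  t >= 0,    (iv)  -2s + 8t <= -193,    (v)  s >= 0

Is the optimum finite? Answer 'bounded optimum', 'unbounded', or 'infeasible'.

From the feasible point (193/2, 0), moving in the direction (8, 2) keeps every constraint satisfied while f decreases without bound.

unbounded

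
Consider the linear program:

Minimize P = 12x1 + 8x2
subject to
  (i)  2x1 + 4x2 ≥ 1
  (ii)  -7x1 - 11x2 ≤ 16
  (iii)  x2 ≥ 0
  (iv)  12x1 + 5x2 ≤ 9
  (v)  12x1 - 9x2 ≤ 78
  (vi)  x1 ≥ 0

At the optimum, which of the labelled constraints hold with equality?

(i) and (vi)

Feasible corners and P = 12x1 + 8x2:
  (1/2, 0) → P = 6
  (0, 1/4) → P = 2
  (3/4, 0) → P = 9
  (0, 9/5) → P = 72/5

The minimum is at (0, 1/4). Substituting into each constraint, equality holds for (i) and (vi); the remaining constraints have slack.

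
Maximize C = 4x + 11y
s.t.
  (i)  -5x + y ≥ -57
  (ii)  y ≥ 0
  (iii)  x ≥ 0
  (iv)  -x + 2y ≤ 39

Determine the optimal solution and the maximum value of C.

Corner points and C = 4x + 11y:
  (57/5, 0) → C = 228/5
  (17, 28) → C = 376
  (0, 0) → C = 0
  (0, 39/2) → C = 429/2

The optimum lies where -5x + y = -57 and -x + 2y = 39.
Solving simultaneously gives x = 17, y = 28.

x = 17, y = 28, maximum C = 376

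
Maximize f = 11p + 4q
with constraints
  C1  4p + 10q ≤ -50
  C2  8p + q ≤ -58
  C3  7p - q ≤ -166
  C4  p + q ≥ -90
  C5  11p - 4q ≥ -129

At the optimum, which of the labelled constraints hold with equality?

C3 and C5

Feasible corners and f = 11p + 4q:
  (-32, -58) → f = -584
  (-535/17, -923/17) → f = -9577/17
  (-163/5, -287/5) → f = -2941/5

The maximum is at (-535/17, -923/17). Substituting into each constraint, equality holds for C3 and C5; the remaining constraints have slack.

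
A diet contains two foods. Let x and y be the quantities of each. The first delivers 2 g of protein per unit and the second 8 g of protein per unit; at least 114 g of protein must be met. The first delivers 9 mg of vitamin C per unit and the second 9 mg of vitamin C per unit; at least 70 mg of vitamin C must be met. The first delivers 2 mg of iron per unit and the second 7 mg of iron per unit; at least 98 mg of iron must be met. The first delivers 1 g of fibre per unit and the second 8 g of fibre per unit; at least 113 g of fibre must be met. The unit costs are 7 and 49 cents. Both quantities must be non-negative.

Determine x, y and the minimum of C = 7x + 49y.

x = 1, y = 14, minimum C = 693

Corner points and C = 7x + 49y:
  (0, 57/4) → C = 2793/4
  (113, 0) → C = 791
  (1, 14) → C = 693
The feasible region is unbounded (it extends along (0, 1), (1, 0)), but C strictly increases along every unbounded feasible direction, so there is no improving ray and the minimum is attained at a vertex.

At the optimal vertex, 2x + 8y = 114 and x + 8y = 113.
Solving simultaneously gives x = 1, y = 14.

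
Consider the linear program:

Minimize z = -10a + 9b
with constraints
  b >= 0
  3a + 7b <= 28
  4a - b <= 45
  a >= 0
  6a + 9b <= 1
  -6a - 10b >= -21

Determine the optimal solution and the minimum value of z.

a = 1/6, b = 0, minimum z = -5/3

Feasible corners and z = -10a + 9b:
  (0, 0) → z = 0
  (1/6, 0) → z = -5/3
  (0, 1/9) → z = 1

At the optimal vertex, b = 0 and 6a + 9b = 1.
Solving simultaneously gives a = 1/6, b = 0.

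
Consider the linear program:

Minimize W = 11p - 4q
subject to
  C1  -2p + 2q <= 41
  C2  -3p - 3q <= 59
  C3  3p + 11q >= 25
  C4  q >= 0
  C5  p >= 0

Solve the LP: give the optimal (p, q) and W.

p = 0, q = 41/2, minimum W = -82

The feasible region is unbounded (it extends along (1, 1), (1, 0)), but W strictly increases along every unbounded feasible direction, so there is no improving ray and the minimum is attained at a vertex.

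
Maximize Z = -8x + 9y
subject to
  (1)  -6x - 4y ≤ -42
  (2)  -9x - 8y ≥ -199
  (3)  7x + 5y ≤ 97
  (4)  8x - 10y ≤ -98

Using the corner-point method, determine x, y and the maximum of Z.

x = -115/3, y = 68, maximum Z = 2756/3

Feasible corners and Z = -8x + 9y:
  (-115/3, 68) → Z = 2756/3
  (7/23, 231/23) → Z = 2023/23
  (-219/11, 520/11) → Z = 6432/11
  (48/11, 731/55) → Z = 4659/55

The optimum lies where -6x - 4y = -42 and -9x - 8y = -199.
Solving simultaneously gives x = -115/3, y = 68.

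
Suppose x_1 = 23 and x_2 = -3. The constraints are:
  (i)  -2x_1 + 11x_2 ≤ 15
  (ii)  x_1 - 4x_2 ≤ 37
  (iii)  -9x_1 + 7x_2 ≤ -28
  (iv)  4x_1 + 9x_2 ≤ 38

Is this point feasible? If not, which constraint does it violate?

not feasible — violates (iv)

Constraint (iv): 4x_1 + 9x_2 = 65, which is not ≤ 38. All other constraints are satisfied.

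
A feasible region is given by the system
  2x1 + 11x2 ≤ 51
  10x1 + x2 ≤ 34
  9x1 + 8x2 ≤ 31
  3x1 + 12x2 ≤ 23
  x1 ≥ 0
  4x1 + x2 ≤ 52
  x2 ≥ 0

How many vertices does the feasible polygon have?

5

Intersecting each pair of boundary lines and keeping only the points that satisfy every inequality leaves:
  (241/71, 4/71)
  (17/5, 0)
  (47/21, 19/14)
  (0, 23/12)
  (0, 0)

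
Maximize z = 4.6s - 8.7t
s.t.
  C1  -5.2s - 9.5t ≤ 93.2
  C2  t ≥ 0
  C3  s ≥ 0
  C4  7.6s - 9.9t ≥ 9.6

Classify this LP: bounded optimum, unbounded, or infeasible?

unbounded

From the feasible point (24/19, 0), moving in the direction (1, 0) keeps every constraint satisfied while z increases without bound.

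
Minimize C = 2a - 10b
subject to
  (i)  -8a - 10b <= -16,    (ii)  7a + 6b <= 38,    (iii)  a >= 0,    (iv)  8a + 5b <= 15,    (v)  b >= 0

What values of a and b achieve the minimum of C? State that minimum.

a = 0, b = 3, minimum C = -30

Corner points and C = 2a - 10b:
  (0, 8/5) → C = -16
  (7/4, 1/5) → C = 3/2
  (0, 3) → C = -30

At the optimal vertex, a = 0 and 8a + 5b = 15.
Solving simultaneously gives a = 0, b = 3.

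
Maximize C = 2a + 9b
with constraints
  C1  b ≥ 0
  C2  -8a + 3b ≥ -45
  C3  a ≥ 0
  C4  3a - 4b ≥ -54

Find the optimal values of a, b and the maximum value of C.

a = 342/23, b = 567/23, maximum C = 5787/23

Vertices and C = 2a + 9b:
  (45/8, 0) → C = 45/4
  (0, 0) → C = 0
  (342/23, 567/23) → C = 5787/23
  (0, 27/2) → C = 243/2

At the optimal vertex, -8a + 3b = -45 and 3a - 4b = -54.
Solving simultaneously gives a = 342/23, b = 567/23.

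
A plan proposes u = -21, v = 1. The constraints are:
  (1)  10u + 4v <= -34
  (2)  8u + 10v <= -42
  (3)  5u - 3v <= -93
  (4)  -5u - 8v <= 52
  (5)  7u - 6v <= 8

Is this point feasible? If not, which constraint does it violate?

not feasible — violates (4)

Constraint (4): -5u - 8v = 97, which is not ≤ 52. All other constraints are satisfied.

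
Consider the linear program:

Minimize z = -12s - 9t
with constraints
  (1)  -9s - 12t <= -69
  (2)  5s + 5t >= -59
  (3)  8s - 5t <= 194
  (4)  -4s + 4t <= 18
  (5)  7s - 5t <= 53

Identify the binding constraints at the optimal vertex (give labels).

Extreme points and z = -12s - 9t:
  (5/7, 73/14) → z = -111/2
  (327/43, 2/43) → z = -3942/43
  (151/4, 169/4) → z = -3333/4

The minimum is at (151/4, 169/4). Substituting into each constraint, equality holds for (4) and (5); the remaining constraints have slack.

(4) and (5)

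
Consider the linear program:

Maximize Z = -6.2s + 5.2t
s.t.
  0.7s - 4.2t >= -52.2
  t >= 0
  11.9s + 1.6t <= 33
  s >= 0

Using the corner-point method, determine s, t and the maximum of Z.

Feasible corners and Z = -6.2s + 5.2t:
  (2754/2555, 4602/365) → Z = 150438/2555
  (0, 87/7) → Z = 2262/35
  (330/119, 0) → Z = -2046/119
  (0, 0) → Z = 0

The binding constraints are 0.7s - 4.2t = -52.2 and s = 0.
Solving simultaneously gives s = 0, t = 87/7.

s = 0, t = 87/7, maximum Z = 2262/35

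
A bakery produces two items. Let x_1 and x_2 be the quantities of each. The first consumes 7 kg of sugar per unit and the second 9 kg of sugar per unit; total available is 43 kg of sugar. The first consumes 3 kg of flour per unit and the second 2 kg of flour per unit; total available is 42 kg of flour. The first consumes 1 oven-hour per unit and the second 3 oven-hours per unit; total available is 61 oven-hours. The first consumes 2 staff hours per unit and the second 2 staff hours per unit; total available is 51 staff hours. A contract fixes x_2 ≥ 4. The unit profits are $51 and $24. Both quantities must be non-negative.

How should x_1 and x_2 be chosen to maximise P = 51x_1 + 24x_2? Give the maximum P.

Vertices and P = 51x_1 + 24x_2:
  (0, 43/9) → P = 344/3
  (0, 4) → P = 96
  (1, 4) → P = 147

The binding constraints are 7x_1 + 9x_2 = 43 and x_2 = 4.
Solving simultaneously gives x_1 = 1, x_2 = 4.

x_1 = 1, x_2 = 4, maximum P = 147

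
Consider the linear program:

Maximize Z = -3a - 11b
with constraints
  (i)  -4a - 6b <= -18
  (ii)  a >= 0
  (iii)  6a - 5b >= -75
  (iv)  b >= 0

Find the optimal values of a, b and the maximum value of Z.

a = 9/2, b = 0, maximum Z = -27/2

The feasible region is unbounded (it extends along (5, 6), (1, 0)), but Z strictly decreases along every unbounded feasible direction, so there is no improving ray and the maximum is attained at a vertex.

The optimum lies where -4a - 6b = -18 and b = 0.
Solving simultaneously gives a = 9/2, b = 0.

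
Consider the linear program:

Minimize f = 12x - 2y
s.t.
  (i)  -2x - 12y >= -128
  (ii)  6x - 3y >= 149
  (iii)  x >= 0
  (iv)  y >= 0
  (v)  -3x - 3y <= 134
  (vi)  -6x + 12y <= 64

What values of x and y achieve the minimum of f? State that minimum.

Vertices and f = 12x - 2y:
  (362/13, 235/39) → f = 12562/39
  (64, 0) → f = 768
  (149/6, 0) → f = 298

The binding constraints are 6x - 3y = 149 and y = 0.
Solving simultaneously gives x = 149/6, y = 0.

x = 149/6, y = 0, minimum f = 298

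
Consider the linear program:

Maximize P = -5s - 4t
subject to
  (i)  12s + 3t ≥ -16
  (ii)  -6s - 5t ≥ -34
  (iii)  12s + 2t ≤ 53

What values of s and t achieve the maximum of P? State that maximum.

Extreme points and P = -5s - 4t:
  (-13/3, 12) → P = -79/3
  (191/12, -69) → P = 2357/12
  (197/48, 15/8) → P = -1345/48

The optimum lies where 12s + 3t = -16 and 12s + 2t = 53.
Solving simultaneously gives s = 191/12, t = -69.

s = 191/12, t = -69, maximum P = 2357/12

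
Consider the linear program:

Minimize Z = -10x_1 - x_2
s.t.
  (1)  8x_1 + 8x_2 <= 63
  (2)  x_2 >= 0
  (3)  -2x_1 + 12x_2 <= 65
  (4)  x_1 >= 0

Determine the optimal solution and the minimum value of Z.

x_1 = 63/8, x_2 = 0, minimum Z = -315/4

Feasible corners and Z = -10x_1 - x_2:
  (63/8, 0) → Z = -315/4
  (59/28, 323/56) → Z = -1503/56
  (0, 0) → Z = 0
  (0, 65/12) → Z = -65/12

The binding constraints are 8x_1 + 8x_2 = 63 and x_2 = 0.
Solving simultaneously gives x_1 = 63/8, x_2 = 0.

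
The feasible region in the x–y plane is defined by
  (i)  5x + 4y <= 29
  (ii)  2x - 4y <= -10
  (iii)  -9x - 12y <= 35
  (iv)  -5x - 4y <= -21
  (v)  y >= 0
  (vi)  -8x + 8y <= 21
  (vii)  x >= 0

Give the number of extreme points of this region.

The feasible vertices (each the meet of two boundaries and inside every other half-plane) are:
  (19/7, 27/7)
  (37/18, 337/72)
  (11/7, 23/7)
  (7/6, 91/24)

4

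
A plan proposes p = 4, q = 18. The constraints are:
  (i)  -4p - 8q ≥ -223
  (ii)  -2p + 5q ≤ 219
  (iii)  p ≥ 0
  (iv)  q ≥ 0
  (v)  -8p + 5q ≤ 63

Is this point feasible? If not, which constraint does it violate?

(i): -160 ≥ -223 ✓
(ii): 82 ≤ 219 ✓
(iii): 4 ≥ 0 ✓
(iv): 18 ≥ 0 ✓
(v): 58 ≤ 63 ✓

feasible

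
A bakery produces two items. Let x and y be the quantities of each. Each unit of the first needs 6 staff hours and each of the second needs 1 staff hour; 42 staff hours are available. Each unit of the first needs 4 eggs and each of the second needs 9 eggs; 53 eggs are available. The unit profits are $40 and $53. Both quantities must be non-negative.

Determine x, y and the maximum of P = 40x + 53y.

Corner points and P = 40x + 53y:
  (0, 0) → P = 0
  (0, 53/9) → P = 2809/9
  (7, 0) → P = 280
  (13/2, 3) → P = 419

x = 13/2, y = 3, maximum P = 419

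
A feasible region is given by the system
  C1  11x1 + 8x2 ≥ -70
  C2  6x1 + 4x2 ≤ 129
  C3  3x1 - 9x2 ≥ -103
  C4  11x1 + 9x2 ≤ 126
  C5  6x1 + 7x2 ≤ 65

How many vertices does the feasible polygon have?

5

Pairwise boundary intersections that survive every other constraint:
  (328, -1839/4)
  (-1454/123, 923/123)
  (657/10, -663/10)
  (-136/75, 271/25)
  (297/23, -41/23)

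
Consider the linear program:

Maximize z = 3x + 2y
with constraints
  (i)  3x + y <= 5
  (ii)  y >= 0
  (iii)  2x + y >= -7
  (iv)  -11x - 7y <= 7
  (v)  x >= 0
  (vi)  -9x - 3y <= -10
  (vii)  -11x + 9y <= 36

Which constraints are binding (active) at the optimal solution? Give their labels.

(i) and (vii)

Extreme points and z = 3x + 2y:
  (5/3, 0) → z = 5
  (9/38, 163/38) → z = 353/38
  (10/9, 0) → z = 10/3
  (0, 10/3) → z = 20/3
  (0, 4) → z = 8

The maximum is at (9/38, 163/38). Substituting into each constraint, equality holds for (i) and (vii); the remaining constraints have slack.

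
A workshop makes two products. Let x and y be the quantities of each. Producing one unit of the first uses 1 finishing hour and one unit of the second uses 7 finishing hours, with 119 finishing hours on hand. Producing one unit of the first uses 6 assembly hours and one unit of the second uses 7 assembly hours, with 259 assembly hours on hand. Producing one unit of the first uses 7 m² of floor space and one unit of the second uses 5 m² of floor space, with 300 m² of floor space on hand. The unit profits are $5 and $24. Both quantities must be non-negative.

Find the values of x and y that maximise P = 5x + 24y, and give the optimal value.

Feasible corners and P = 5x + 24y:
  (0, 0) → P = 0
  (0, 17) → P = 408
  (300/7, 0) → P = 1500/7
  (28, 13) → P = 452
  (805/19, 13/19) → P = 4337/19

At the optimal vertex, x + 7y = 119 and 6x + 7y = 259.
Solving simultaneously gives x = 28, y = 13.

x = 28, y = 13, maximum P = 452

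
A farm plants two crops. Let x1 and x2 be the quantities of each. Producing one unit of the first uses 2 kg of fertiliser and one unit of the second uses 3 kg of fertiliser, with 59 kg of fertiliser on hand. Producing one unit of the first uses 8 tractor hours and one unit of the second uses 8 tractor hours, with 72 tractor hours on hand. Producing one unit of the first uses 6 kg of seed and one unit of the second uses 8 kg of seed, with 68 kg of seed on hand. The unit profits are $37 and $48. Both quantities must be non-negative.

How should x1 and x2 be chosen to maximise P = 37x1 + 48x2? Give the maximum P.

Feasible corners and P = 37x1 + 48x2:
  (0, 0) → P = 0
  (0, 17/2) → P = 408
  (9, 0) → P = 333
  (2, 7) → P = 410

x1 = 2, x2 = 7, maximum P = 410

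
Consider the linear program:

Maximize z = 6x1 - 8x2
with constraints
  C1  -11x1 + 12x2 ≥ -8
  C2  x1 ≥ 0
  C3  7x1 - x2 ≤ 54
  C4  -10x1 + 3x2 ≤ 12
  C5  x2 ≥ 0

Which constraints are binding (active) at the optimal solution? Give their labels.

C1 and C5

Vertices and z = 6x1 - 8x2:
  (640/73, 538/73) → z = -464/73
  (8/11, 0) → z = 48/11
  (0, 4) → z = -32
  (0, 0) → z = 0
  (174/11, 624/11) → z = -3948/11

The maximum is at (8/11, 0). Substituting into each constraint, equality holds for C1 and C5; the remaining constraints have slack.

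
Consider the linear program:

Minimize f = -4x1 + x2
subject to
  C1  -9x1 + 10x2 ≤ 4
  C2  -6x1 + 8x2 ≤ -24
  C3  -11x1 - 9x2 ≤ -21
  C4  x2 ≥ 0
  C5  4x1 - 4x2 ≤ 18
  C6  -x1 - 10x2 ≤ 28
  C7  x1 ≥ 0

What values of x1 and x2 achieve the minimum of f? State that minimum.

Feasible corners and f = -4x1 + x2:
  (4, 0) → f = -16
  (6, 3/2) → f = -45/2
  (9/2, 0) → f = -18

x1 = 6, x2 = 3/2, minimum f = -45/2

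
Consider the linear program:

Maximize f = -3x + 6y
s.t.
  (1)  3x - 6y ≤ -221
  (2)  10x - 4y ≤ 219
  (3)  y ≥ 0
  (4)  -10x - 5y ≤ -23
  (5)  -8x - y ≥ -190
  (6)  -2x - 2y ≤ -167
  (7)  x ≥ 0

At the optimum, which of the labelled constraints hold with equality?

(5) and (7)

Feasible corners and f = -3x + 6y:
  (213/14, 478/7) → f = 5097/14
  (0, 190) → f = 1140
  (0, 167/2) → f = 501

The maximum is at (0, 190). Substituting into each constraint, equality holds for (5) and (7); the remaining constraints have slack.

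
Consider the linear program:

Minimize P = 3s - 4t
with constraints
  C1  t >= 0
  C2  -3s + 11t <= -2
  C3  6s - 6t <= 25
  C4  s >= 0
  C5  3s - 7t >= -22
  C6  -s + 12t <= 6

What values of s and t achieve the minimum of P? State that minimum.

s = 2/3, t = 0, minimum P = 2

Vertices and P = 3s - 4t:
  (2/3, 0) → P = 2
  (25/6, 0) → P = 25/2
  (18/5, 4/5) → P = 38/5
  (56/11, 61/66) → P = 382/33

At the optimal vertex, t = 0 and -3s + 11t = -2.
Solving simultaneously gives s = 2/3, t = 0.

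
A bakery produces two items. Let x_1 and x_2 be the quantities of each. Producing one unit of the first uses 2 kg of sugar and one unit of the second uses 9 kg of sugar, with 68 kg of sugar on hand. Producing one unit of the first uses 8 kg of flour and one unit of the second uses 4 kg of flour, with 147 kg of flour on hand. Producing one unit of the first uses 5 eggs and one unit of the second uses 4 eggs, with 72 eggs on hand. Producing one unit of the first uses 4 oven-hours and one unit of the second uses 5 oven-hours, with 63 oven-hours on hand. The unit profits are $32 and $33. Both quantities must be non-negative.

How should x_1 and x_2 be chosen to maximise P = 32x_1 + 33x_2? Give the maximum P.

x_1 = 12, x_2 = 3, maximum P = 483

Extreme points and P = 32x_1 + 33x_2:
  (0, 0) → P = 0
  (0, 68/9) → P = 748/3
  (72/5, 0) → P = 2304/5
  (227/26, 73/13) → P = 6041/13
  (12, 3) → P = 483

At the optimal vertex, 5x_1 + 4x_2 = 72 and 4x_1 + 5x_2 = 63.
Solving simultaneously gives x_1 = 12, x_2 = 3.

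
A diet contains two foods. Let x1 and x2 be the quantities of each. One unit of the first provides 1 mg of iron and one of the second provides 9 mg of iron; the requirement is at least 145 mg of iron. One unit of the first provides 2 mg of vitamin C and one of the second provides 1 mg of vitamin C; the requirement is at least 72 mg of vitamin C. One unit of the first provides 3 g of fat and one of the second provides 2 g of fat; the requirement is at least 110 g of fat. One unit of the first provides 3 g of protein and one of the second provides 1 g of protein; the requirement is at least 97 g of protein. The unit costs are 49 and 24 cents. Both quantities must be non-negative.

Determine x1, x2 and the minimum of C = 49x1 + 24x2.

Feasible corners and C = 49x1 + 24x2:
  (0, 97) → C = 2328
  (145, 0) → C = 7105
  (503/17, 218/17) → C = 29879/17
  (25, 22) → C = 1753
The feasible region is unbounded (it extends along (0, 1), (1, 0)), but C strictly increases along every unbounded feasible direction, so there is no improving ray and the minimum is attained at a vertex.

x1 = 25, x2 = 22, minimum C = 1753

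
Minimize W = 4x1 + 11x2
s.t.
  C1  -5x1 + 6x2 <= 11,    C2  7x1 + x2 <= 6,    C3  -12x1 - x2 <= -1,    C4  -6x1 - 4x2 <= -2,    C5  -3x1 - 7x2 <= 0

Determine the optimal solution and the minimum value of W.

x1 = 21/23, x2 = -9/23, minimum W = -15/23

At the optimal vertex, 7x1 + x2 = 6 and -3x1 - 7x2 = 0.
Solving simultaneously gives x1 = 21/23, x2 = -9/23.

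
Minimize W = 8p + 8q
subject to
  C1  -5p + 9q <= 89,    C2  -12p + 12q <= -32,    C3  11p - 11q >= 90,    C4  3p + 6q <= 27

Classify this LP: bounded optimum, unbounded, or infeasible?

From the feasible point (93/11, 3/11), moving in the direction (-11, -11) keeps every constraint satisfied while W decreases without bound.

unbounded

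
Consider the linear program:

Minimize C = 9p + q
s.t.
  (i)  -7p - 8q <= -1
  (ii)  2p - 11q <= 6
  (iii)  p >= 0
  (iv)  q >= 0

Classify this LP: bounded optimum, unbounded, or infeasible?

bounded optimum

Feasible corners and C = 9p + q:
  (0, 1/8) → C = 1/8
  (1/7, 0) → C = 9/7
  (3, 0) → C = 27
The feasible region has finitely many vertices and no improving ray; the minimum is 1/8 at (0, 1/8).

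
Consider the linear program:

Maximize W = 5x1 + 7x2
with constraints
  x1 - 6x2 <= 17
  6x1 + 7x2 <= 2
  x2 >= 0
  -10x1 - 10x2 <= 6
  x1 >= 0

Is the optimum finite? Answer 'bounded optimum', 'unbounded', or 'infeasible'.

bounded optimum

Corner points and W = 5x1 + 7x2:
  (1/3, 0) → W = 5/3
  (0, 2/7) → W = 2
  (0, 0) → W = 0
The feasible region has finitely many vertices and no improving ray; the maximum is 2 at (0, 2/7).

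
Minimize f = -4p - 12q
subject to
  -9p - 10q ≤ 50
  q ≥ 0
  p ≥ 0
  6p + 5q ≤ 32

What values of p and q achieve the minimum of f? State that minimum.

Vertices and f = -4p - 12q:
  (0, 0) → f = 0
  (16/3, 0) → f = -64/3
  (0, 32/5) → f = -384/5

p = 0, q = 32/5, minimum f = -384/5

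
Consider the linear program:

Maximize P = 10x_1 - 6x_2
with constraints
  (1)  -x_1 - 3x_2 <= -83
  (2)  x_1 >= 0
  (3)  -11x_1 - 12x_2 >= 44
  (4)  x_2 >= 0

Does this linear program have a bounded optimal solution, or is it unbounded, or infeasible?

infeasible

The boundaries -x_1 - 3x_2 = -83 and x_1 = 0 meet at (0, 83/3), but that point violates -11x_1 - 12x_2 ≥ 44. Every candidate vertex is excluded by some other constraint, so the feasible region is empty.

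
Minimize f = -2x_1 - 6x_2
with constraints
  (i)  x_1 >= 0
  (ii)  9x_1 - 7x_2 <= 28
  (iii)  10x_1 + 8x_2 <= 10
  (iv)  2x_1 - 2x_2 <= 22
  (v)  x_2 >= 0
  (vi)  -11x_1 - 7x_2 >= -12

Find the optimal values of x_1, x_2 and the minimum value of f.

x_1 = 0, x_2 = 5/4, minimum f = -15/2

The binding constraints are x_1 = 0 and 10x_1 + 8x_2 = 10.
Solving simultaneously gives x_1 = 0, x_2 = 5/4.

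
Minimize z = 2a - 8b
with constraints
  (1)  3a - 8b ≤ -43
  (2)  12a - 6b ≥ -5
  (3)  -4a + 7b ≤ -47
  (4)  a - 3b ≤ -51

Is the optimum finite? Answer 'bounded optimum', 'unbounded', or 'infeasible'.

unbounded

From the feasible point (279, 110), moving in the direction (7, 4) keeps every constraint satisfied while z decreases without bound.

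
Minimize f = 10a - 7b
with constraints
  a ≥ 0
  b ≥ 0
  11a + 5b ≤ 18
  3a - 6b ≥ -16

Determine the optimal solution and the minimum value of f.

Extreme points and f = 10a - 7b:
  (0, 0) → f = 0
  (0, 8/3) → f = -56/3
  (18/11, 0) → f = 180/11
  (28/81, 230/81) → f = -1330/81

a = 0, b = 8/3, minimum f = -56/3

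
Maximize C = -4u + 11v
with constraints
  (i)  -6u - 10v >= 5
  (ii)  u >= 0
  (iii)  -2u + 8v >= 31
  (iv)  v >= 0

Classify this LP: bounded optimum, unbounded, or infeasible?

infeasible

The boundaries -6u - 10v = 5 and -2u + 8v = 31 meet at (-175/34, 44/17), but that point violates u ≥ 0. Every candidate vertex is excluded by some other constraint, so the feasible region is empty.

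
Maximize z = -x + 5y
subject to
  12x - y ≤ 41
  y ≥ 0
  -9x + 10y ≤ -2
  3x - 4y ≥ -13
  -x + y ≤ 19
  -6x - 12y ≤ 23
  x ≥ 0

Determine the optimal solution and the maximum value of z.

Vertices and z = -x + 5y:
  (41/12, 0) → z = -41/12
  (136/37, 115/37) → z = 439/37
  (2/9, 0) → z = -2/9

x = 136/37, y = 115/37, maximum z = 439/37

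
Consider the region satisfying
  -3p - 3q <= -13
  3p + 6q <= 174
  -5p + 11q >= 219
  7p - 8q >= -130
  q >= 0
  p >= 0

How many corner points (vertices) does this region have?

The feasible vertices (each the meet of two boundaries and inside every other half-plane) are:
  (200/21, 509/21)
  (102/11, 268/11)
  (322/37, 883/37)

3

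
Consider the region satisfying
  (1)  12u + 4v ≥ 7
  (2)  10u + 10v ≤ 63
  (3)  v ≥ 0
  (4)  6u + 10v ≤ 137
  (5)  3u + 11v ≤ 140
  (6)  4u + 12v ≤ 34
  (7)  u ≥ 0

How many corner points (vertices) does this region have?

5

Pairwise boundary intersections that survive every other constraint:
  (7/12, 0)
  (0, 7/4)
  (63/10, 0)
  (26/5, 11/10)
  (0, 17/6)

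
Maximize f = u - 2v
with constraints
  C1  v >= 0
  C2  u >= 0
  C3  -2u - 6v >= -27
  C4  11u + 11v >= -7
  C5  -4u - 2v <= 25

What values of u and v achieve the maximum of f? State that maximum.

Corner points and f = u - 2v:
  (0, 0) → f = 0
  (27/2, 0) → f = 27/2
  (0, 9/2) → f = -9

The optimum lies where v = 0 and -2u - 6v = -27.
Solving simultaneously gives u = 27/2, v = 0.

u = 27/2, v = 0, maximum f = 27/2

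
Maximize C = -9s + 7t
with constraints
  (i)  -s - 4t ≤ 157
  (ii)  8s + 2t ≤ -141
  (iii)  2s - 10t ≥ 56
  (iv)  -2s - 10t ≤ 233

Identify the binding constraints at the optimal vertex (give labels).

(iii) and (iv)

Extreme points and C = -9s + 7t:
  (-649/42, -365/42) → C = 1643/21
  (-236/19, -791/38) → C = -1289/38
  (-177/4, -289/20) → C = 2971/10

The maximum is at (-177/4, -289/20). Substituting into each constraint, equality holds for (iii) and (iv); the remaining constraints have slack.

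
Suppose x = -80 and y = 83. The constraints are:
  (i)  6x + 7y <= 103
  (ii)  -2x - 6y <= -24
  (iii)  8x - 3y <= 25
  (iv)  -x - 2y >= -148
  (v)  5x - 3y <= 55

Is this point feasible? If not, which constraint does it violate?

(i): 101 ≤ 103 ✓
(ii): -338 ≤ -24 ✓
(iii): -889 ≤ 25 ✓
(iv): -86 ≥ -148 ✓
(v): -649 ≤ 55 ✓

feasible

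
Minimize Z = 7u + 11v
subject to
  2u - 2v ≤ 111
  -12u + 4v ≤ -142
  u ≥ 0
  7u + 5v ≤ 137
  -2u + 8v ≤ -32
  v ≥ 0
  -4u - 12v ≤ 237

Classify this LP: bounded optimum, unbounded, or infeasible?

bounded optimum

Feasible corners and Z = 7u + 11v:
  (628/33, 25/33) → Z = 1557/11
  (137/7, 0) → Z = 137
  (16, 0) → Z = 112
The feasible region has finitely many vertices and no improving ray; the minimum is 112 at (16, 0).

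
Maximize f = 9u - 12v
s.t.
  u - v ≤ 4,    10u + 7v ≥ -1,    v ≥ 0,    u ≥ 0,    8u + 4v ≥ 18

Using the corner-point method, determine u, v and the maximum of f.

u = 4, v = 0, maximum f = 36

Extreme points and f = 9u - 12v:
  (4, 0) → f = 36
  (9/4, 0) → f = 81/4
  (0, 9/2) → f = -54
The feasible region is unbounded (it extends along (0, 1), (1, 1)), but f strictly decreases along every unbounded feasible direction, so there is no improving ray and the maximum is attained at a vertex.

The optimum lies where u - v = 4 and v = 0.
Solving simultaneously gives u = 4, v = 0.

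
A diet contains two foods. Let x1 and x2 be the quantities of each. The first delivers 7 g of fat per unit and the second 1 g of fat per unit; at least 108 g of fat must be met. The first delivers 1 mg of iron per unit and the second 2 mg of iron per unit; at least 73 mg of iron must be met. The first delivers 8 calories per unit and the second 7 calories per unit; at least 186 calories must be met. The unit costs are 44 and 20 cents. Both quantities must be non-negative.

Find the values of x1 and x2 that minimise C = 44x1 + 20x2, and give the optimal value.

Vertices and C = 44x1 + 20x2:
  (0, 108) → C = 2160
  (73, 0) → C = 3212
  (11, 31) → C = 1104
The feasible region is unbounded (it extends along (0, 1), (1, 0)), but C strictly increases along every unbounded feasible direction, so there is no improving ray and the minimum is attained at a vertex.

x1 = 11, x2 = 31, minimum C = 1104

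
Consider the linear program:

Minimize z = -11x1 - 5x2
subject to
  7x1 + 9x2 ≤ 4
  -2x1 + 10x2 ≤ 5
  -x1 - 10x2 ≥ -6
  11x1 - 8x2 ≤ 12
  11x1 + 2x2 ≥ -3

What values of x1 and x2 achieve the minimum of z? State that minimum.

x1 = 28/31, x2 = -8/31, minimum z = -268/31

Feasible corners and z = -11x1 - 5x2:
  (-5/88, 43/88) → z = -20/11
  (28/31, -8/31) → z = -268/31
  (-20/57, 49/114) → z = 65/38
  (0, -3/2) → z = 15/2

At the optimal vertex, 7x1 + 9x2 = 4 and 11x1 - 8x2 = 12.
Solving simultaneously gives x1 = 28/31, x2 = -8/31.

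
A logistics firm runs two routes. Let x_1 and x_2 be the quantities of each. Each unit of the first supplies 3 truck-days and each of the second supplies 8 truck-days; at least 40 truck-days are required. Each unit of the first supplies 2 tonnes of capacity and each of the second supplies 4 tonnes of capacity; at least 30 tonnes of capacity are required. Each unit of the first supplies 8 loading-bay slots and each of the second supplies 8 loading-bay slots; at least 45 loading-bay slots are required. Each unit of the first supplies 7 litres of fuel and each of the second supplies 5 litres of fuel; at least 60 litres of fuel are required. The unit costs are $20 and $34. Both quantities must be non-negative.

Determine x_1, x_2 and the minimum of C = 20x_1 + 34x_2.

Corner points and C = 20x_1 + 34x_2:
  (0, 12) → C = 408
  (15, 0) → C = 300
  (5, 5) → C = 270
The feasible region is unbounded (it extends along (0, 1), (1, 0)), but C strictly increases along every unbounded feasible direction, so there is no improving ray and the minimum is attained at a vertex.

The optimum lies where 2x_1 + 4x_2 = 30 and 7x_1 + 5x_2 = 60.
Solving simultaneously gives x_1 = 5, x_2 = 5.

x_1 = 5, x_2 = 5, minimum C = 270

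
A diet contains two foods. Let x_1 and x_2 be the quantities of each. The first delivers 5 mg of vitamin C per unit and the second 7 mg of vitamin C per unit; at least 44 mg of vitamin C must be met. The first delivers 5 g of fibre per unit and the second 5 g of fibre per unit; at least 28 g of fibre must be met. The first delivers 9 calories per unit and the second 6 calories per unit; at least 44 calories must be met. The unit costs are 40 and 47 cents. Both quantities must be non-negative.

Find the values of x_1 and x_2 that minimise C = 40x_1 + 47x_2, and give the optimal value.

Extreme points and C = 40x_1 + 47x_2:
  (0, 22/3) → C = 1034/3
  (44/5, 0) → C = 352
  (4/3, 16/3) → C = 304
The feasible region is unbounded (it extends along (0, 1), (1, 0)), but C strictly increases along every unbounded feasible direction, so there is no improving ray and the minimum is attained at a vertex.

The optimum lies where 5x_1 + 7x_2 = 44 and 9x_1 + 6x_2 = 44.
Solving simultaneously gives x_1 = 4/3, x_2 = 16/3.

x_1 = 4/3, x_2 = 16/3, minimum C = 304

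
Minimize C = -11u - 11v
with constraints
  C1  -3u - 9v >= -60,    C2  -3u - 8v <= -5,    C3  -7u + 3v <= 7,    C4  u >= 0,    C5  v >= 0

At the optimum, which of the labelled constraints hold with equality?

Corner points and C = -11u - 11v:
  (13/8, 49/8) → C = -341/4
  (20, 0) → C = -220
  (0, 5/8) → C = -55/8
  (5/3, 0) → C = -55/3
  (0, 7/3) → C = -77/3

The minimum is at (20, 0). Substituting into each constraint, equality holds for C1 and C5; the remaining constraints have slack.

C1 and C5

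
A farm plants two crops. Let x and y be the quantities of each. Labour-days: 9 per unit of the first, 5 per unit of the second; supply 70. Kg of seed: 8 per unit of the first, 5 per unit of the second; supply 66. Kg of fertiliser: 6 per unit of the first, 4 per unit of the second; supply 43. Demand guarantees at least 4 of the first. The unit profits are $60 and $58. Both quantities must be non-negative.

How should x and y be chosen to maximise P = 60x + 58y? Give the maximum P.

Vertices and P = 60x + 58y:
  (43/6, 0) → P = 430
  (4, 0) → P = 240
  (4, 19/4) → P = 1031/2

The binding constraints are 6x + 4y = 43 and x = 4.
Solving simultaneously gives x = 4, y = 19/4.

x = 4, y = 19/4, maximum P = 1031/2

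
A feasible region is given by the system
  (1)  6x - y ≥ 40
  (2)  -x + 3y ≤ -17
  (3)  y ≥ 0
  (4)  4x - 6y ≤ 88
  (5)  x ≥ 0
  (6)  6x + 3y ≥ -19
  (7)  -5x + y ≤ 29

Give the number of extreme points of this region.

3

Of the 21 pairwise boundary intersections, those satisfying every inequality are:
  (17, 0)
  (27, 10/3)
  (22, 0)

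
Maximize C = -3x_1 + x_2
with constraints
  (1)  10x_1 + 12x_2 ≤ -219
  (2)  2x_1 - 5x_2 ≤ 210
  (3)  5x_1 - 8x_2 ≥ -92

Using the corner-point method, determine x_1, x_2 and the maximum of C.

x_1 = -2140/9, x_2 = -1234/9, maximum C = 5186/9

The optimum lies where 2x_1 - 5x_2 = 210 and 5x_1 - 8x_2 = -92.
Solving simultaneously gives x_1 = -2140/9, x_2 = -1234/9.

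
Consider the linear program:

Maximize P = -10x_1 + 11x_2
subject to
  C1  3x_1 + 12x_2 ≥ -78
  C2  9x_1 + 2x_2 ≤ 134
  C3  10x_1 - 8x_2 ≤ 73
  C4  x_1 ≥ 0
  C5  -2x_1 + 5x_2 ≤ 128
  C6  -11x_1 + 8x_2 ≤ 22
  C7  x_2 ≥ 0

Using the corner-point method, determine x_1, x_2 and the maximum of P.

x_1 = 514/47, x_2 = 836/47, maximum P = 4056/47

Corner points and P = -10x_1 + 11x_2:
  (609/46, 683/92) → P = -4667/92
  (514/47, 836/47) → P = 4056/47
  (73/10, 0) → P = -73
  (0, 11/4) → P = 121/4
  (0, 0) → P = 0

At the optimal vertex, 9x_1 + 2x_2 = 134 and -11x_1 + 8x_2 = 22.
Solving simultaneously gives x_1 = 514/47, x_2 = 836/47.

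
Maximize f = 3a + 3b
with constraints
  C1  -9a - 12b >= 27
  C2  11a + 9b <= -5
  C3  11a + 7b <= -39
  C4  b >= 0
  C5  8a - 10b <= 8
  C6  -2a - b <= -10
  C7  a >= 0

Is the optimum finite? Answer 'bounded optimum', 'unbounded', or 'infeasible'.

infeasible

The boundaries -2a - b = -10 and a = 0 meet at (0, 10), but that point violates -9a - 12b ≥ 27. Every candidate vertex is excluded by some other constraint, so the feasible region is empty.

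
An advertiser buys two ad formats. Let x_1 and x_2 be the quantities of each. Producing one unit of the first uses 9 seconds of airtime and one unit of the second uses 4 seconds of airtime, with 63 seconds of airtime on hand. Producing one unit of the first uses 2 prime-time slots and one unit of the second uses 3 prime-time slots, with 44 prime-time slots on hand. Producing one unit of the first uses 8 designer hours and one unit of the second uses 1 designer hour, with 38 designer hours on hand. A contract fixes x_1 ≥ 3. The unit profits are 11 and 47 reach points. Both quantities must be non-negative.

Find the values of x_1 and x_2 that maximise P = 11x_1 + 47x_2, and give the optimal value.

x_1 = 3, x_2 = 9, maximum P = 456

Feasible corners and P = 11x_1 + 47x_2:
  (19/4, 0) → P = 209/4
  (3, 0) → P = 33
  (89/23, 162/23) → P = 8593/23
  (3, 9) → P = 456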